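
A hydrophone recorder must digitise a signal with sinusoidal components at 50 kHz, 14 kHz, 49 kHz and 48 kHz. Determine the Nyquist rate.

Highest-frequency component: 50 kHz.
Nyquist rate = 2 × 50 kHz = 100 kHz.

100 kHz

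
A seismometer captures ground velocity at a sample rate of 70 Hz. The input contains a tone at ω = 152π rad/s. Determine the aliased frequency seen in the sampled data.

ω = 152π rad/s → f = ω/(2π) = 76 Hz.
76 Hz mod fs = 6 Hz.
6 Hz ≤ fs/2 = 35 Hz, appears at 6 Hz.

6 Hz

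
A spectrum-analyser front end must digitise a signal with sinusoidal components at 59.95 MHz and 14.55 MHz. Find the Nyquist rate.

119.9 MHz

Highest-frequency component: 59.95 MHz.
Nyquist rate = 2 × 59.95 MHz = 119.9 MHz.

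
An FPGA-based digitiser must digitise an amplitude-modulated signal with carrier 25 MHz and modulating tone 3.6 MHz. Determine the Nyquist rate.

AM sidebands sit at fc ± fm = 21.4 MHz and 28.6 MHz.
Highest-frequency component: 28.6 MHz.
Nyquist rate = 2 × 28.6 MHz = 57.2 MHz.

57.2 MHz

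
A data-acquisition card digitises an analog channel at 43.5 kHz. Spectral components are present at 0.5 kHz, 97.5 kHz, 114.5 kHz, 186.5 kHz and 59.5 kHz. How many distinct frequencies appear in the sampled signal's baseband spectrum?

fs/2 = 21.75 kHz.
0.5 kHz ≤ fs/2 = 21.75 kHz, passes unchanged.
97.5 kHz mod fs = 10.5 kHz.
10.5 kHz ≤ fs/2 = 21.75 kHz, appears at 10.5 kHz.
114.5 kHz mod fs = 27.5 kHz.
27.5 kHz > fs/2 = 21.75 kHz, folds to fs − 27.5 kHz = 16 kHz.
186.5 kHz mod fs = 12.5 kHz.
12.5 kHz ≤ fs/2 = 21.75 kHz, appears at 12.5 kHz.
59.5 kHz mod fs = 16 kHz.
16 kHz ≤ fs/2 = 21.75 kHz, appears at 16 kHz.
Distinct values: {0.5 kHz, 10.5 kHz, 12.5 kHz, 16 kHz} → 4.

4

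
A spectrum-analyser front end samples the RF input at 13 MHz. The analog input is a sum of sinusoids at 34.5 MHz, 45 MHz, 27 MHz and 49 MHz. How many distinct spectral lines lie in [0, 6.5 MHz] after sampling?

fs/2 = 6.5 MHz.
34.5 MHz mod fs = 8.5 MHz.
8.5 MHz > fs/2 = 6.5 MHz, folds to fs − 8.5 MHz = 4.5 MHz.
45 MHz mod fs = 6 MHz.
6 MHz ≤ fs/2 = 6.5 MHz, appears at 6 MHz.
27 MHz mod fs = 1 MHz.
1 MHz ≤ fs/2 = 6.5 MHz, appears at 1 MHz.
49 MHz mod fs = 10 MHz.
10 MHz > fs/2 = 6.5 MHz, folds to fs − 10 MHz = 3 MHz.
Distinct values: {1 MHz, 3 MHz, 4.5 MHz, 6 MHz} → 4.

4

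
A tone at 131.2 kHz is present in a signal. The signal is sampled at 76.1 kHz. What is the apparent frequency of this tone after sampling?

131.2 kHz mod fs = 55.1 kHz.
55.1 kHz > fs/2 = 38.05 kHz, folds to fs − 55.1 kHz = 21 kHz.

21 kHz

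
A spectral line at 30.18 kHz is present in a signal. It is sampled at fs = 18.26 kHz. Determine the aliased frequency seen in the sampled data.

30.18 kHz mod fs = 11.92 kHz.
11.92 kHz > fs/2 = 9.13 kHz, folds to fs − 11.92 kHz = 6.34 kHz.

6.34 kHz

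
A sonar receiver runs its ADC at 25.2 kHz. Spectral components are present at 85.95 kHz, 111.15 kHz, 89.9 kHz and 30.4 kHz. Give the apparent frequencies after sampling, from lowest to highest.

5.2 kHz, 10.35 kHz, 10.9 kHz

fs/2 = 12.6 kHz.
85.95 kHz mod fs = 10.35 kHz.
10.35 kHz ≤ fs/2 = 12.6 kHz, appears at 10.35 kHz.
111.15 kHz mod fs = 10.35 kHz.
10.35 kHz ≤ fs/2 = 12.6 kHz, appears at 10.35 kHz.
89.9 kHz mod fs = 14.3 kHz.
14.3 kHz > fs/2 = 12.6 kHz, folds to fs − 14.3 kHz = 10.9 kHz.
30.4 kHz mod fs = 5.2 kHz.
5.2 kHz ≤ fs/2 = 12.6 kHz, appears at 5.2 kHz.
Distinct values: {5.2 kHz, 10.35 kHz, 10.9 kHz}.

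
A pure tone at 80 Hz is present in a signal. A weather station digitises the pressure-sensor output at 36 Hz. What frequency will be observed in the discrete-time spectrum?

8 Hz

80 Hz mod fs = 8 Hz.
8 Hz ≤ fs/2 = 18 Hz, appears at 8 Hz.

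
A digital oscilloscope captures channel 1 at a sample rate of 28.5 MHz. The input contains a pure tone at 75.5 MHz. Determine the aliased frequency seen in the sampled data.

10 MHz

75.5 MHz mod fs = 18.5 MHz.
18.5 MHz > fs/2 = 14.25 MHz, folds to fs − 18.5 MHz = 10 MHz.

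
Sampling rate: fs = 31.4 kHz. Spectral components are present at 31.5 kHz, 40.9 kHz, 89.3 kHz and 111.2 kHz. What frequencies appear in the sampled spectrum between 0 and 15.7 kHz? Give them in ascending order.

fs/2 = 15.7 kHz.
31.5 kHz mod fs = 0.1 kHz.
0.1 kHz ≤ fs/2 = 15.7 kHz, appears at 0.1 kHz.
40.9 kHz mod fs = 9.5 kHz.
9.5 kHz ≤ fs/2 = 15.7 kHz, appears at 9.5 kHz.
89.3 kHz mod fs = 26.5 kHz.
26.5 kHz > fs/2 = 15.7 kHz, folds to fs − 26.5 kHz = 4.9 kHz.
111.2 kHz mod fs = 17 kHz.
17 kHz > fs/2 = 15.7 kHz, folds to fs − 17 kHz = 14.4 kHz.
Distinct values: {0.1 kHz, 4.9 kHz, 9.5 kHz, 14.4 kHz}.

0.1 kHz, 4.9 kHz, 9.5 kHz, 14.4 kHz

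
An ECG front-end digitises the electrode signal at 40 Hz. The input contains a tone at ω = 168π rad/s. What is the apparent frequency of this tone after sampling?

4 Hz

ω = 168π rad/s → f = ω/(2π) = 84 Hz.
84 Hz mod fs = 4 Hz.
4 Hz ≤ fs/2 = 20 Hz, appears at 4 Hz.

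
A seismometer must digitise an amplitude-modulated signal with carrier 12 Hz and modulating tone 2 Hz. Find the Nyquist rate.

AM sidebands sit at fc ± fm = 10 Hz and 14 Hz.
Highest-frequency component: 14 Hz.
Nyquist rate = 2 × 14 Hz = 28 Hz.

28 Hz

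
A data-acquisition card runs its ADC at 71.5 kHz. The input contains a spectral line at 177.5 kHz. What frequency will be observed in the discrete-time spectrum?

177.5 kHz mod fs = 34.5 kHz.
34.5 kHz ≤ fs/2 = 35.75 kHz, appears at 34.5 kHz.

34.5 kHz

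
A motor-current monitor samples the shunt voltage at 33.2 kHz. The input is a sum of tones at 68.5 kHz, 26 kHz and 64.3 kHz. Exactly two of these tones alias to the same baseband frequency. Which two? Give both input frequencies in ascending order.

fs/2 = 16.6 kHz.
68.5 kHz mod fs = 2.1 kHz.
2.1 kHz ≤ fs/2 = 16.6 kHz, appears at 2.1 kHz.
26 kHz > fs/2 = 16.6 kHz, folds to fs − 26 kHz = 7.2 kHz.
64.3 kHz mod fs = 31.1 kHz.
31.1 kHz > fs/2 = 16.6 kHz, folds to fs − 31.1 kHz = 2.1 kHz.
64.3 kHz and 68.5 kHz both map to 2.1 kHz.

64.3 kHz, 68.5 kHz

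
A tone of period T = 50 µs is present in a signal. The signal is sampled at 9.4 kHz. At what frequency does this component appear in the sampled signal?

1.2 kHz

T = 50 µs → f = 1/T = 20 kHz.
20 kHz mod fs = 1.2 kHz.
1.2 kHz ≤ fs/2 = 4.7 kHz, appears at 1.2 kHz.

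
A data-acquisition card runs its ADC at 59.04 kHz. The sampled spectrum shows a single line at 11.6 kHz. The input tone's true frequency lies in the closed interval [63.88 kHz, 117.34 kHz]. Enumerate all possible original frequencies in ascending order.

70.64 kHz, 106.48 kHz

Frequencies that alias to 11.6 kHz are k·fs ± 11.6 kHz for integer k ≥ 0.
k=0: 11.6 kHz.
k=1: 47.44 kHz, 70.64 kHz.
k=2: 106.48 kHz, 129.68 kHz.
k=3: 165.52 kHz, 188.72 kHz.
Within [63.88 kHz, 117.34 kHz]: 70.64 kHz, 106.48 kHz.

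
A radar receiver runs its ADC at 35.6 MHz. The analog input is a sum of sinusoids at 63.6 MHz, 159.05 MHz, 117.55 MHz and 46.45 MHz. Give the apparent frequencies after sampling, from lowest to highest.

fs/2 = 17.8 MHz.
63.6 MHz mod fs = 28 MHz.
28 MHz > fs/2 = 17.8 MHz, folds to fs − 28 MHz = 7.6 MHz.
159.05 MHz mod fs = 16.65 MHz.
16.65 MHz ≤ fs/2 = 17.8 MHz, appears at 16.65 MHz.
117.55 MHz mod fs = 10.75 MHz.
10.75 MHz ≤ fs/2 = 17.8 MHz, appears at 10.75 MHz.
46.45 MHz mod fs = 10.85 MHz.
10.85 MHz ≤ fs/2 = 17.8 MHz, appears at 10.85 MHz.
Distinct values: {7.6 MHz, 10.75 MHz, 10.85 MHz, 16.65 MHz}.

7.6 MHz, 10.75 MHz, 10.85 MHz, 16.65 MHz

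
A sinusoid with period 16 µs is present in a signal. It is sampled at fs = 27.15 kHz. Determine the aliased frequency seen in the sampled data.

8.2 kHz

T = 16 µs → f = 1/T = 62.5 kHz.
62.5 kHz mod fs = 8.2 kHz.
8.2 kHz ≤ fs/2 = 13.575 kHz, appears at 8.2 kHz.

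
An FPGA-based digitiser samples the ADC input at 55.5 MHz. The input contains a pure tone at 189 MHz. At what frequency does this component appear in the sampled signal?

189 MHz mod fs = 22.5 MHz.
22.5 MHz ≤ fs/2 = 27.75 MHz, appears at 22.5 MHz.

22.5 MHz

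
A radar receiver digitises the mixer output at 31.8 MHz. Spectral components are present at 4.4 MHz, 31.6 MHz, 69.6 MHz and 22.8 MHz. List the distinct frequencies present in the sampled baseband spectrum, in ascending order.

fs/2 = 15.9 MHz.
4.4 MHz ≤ fs/2 = 15.9 MHz, passes unchanged.
31.6 MHz > fs/2 = 15.9 MHz, folds to fs − 31.6 MHz = 0.2 MHz.
69.6 MHz mod fs = 6 MHz.
6 MHz ≤ fs/2 = 15.9 MHz, appears at 6 MHz.
22.8 MHz > fs/2 = 15.9 MHz, folds to fs − 22.8 MHz = 9 MHz.
Distinct values: {0.2 MHz, 4.4 MHz, 6 MHz, 9 MHz}.

0.2 MHz, 4.4 MHz, 6 MHz, 9 MHz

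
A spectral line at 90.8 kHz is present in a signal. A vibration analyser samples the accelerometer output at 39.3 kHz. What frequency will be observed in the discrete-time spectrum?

90.8 kHz mod fs = 12.2 kHz.
12.2 kHz ≤ fs/2 = 19.65 kHz, appears at 12.2 kHz.

12.2 kHz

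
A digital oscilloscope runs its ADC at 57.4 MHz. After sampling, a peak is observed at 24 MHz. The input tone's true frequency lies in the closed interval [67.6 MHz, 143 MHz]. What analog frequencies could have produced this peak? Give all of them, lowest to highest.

81.4 MHz, 90.8 MHz, 138.8 MHz

Frequencies that alias to 24 MHz are k·fs ± 24 MHz for integer k ≥ 0.
k=0: 24 MHz.
k=1: 33.4 MHz, 81.4 MHz.
k=2: 90.8 MHz, 138.8 MHz.
k=3: 148.2 MHz, 196.2 MHz.
Within [67.6 MHz, 143 MHz]: 81.4 MHz, 90.8 MHz, 138.8 MHz.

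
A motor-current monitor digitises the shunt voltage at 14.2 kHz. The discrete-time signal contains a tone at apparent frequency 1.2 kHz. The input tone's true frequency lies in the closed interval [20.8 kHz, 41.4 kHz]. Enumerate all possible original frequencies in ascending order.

Frequencies that alias to 1.2 kHz are k·fs ± 1.2 kHz for integer k ≥ 0.
k=0: 1.2 kHz.
k=1: 13 kHz, 15.4 kHz.
k=2: 27.2 kHz, 29.6 kHz.
k=3: 41.4 kHz, 43.8 kHz.
k=4: 55.6 kHz, 58 kHz.
Within [20.8 kHz, 41.4 kHz]: 27.2 kHz, 29.6 kHz, 41.4 kHz.

27.2 kHz, 29.6 kHz, 41.4 kHz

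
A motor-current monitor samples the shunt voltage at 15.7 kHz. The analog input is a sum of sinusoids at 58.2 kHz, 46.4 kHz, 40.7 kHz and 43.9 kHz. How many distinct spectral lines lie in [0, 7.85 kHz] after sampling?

4

fs/2 = 7.85 kHz.
58.2 kHz mod fs = 11.1 kHz.
11.1 kHz > fs/2 = 7.85 kHz, folds to fs − 11.1 kHz = 4.6 kHz.
46.4 kHz mod fs = 15 kHz.
15 kHz > fs/2 = 7.85 kHz, folds to fs − 15 kHz = 0.7 kHz.
40.7 kHz mod fs = 9.3 kHz.
9.3 kHz > fs/2 = 7.85 kHz, folds to fs − 9.3 kHz = 6.4 kHz.
43.9 kHz mod fs = 12.5 kHz.
12.5 kHz > fs/2 = 7.85 kHz, folds to fs − 12.5 kHz = 3.2 kHz.
Distinct values: {0.7 kHz, 3.2 kHz, 4.6 kHz, 6.4 kHz} → 4.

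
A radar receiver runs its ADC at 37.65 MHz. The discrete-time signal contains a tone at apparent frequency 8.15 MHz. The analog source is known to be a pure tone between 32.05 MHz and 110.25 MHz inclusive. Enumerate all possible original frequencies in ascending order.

Frequencies that alias to 8.15 MHz are k·fs ± 8.15 MHz for integer k ≥ 0.
k=0: 8.15 MHz.
k=1: 29.5 MHz, 45.8 MHz.
k=2: 67.15 MHz, 83.45 MHz.
k=3: 104.8 MHz, 121.1 MHz.
k=4: 142.45 MHz, 158.75 MHz.
Within [32.05 MHz, 110.25 MHz]: 45.8 MHz, 67.15 MHz, 83.45 MHz, 104.8 MHz.

45.8 MHz, 67.15 MHz, 83.45 MHz, 104.8 MHz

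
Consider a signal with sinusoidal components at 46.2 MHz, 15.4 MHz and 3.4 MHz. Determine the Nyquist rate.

92.4 MHz

Highest-frequency component: 46.2 MHz.
Nyquist rate = 2 × 46.2 MHz = 92.4 MHz.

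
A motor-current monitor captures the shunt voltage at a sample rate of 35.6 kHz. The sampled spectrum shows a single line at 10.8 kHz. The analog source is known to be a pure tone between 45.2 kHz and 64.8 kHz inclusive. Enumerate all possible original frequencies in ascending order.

46.4 kHz, 60.4 kHz

Frequencies that alias to 10.8 kHz are k·fs ± 10.8 kHz for integer k ≥ 0.
k=0: 10.8 kHz.
k=1: 24.8 kHz, 46.4 kHz.
k=2: 60.4 kHz, 82 kHz.
k=3: 96 kHz, 117.6 kHz.
Within [45.2 kHz, 64.8 kHz]: 46.4 kHz, 60.4 kHz.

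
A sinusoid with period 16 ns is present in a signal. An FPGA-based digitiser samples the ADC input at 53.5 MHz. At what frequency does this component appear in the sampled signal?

9 MHz

T = 16 ns → f = 1/T = 62.5 MHz.
62.5 MHz mod fs = 9 MHz.
9 MHz ≤ fs/2 = 26.75 MHz, appears at 9 MHz.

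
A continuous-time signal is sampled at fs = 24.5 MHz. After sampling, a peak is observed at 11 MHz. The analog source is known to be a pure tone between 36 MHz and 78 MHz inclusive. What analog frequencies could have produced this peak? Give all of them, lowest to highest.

38 MHz, 60 MHz, 62.5 MHz

Frequencies that alias to 11 MHz are k·fs ± 11 MHz for integer k ≥ 0.
k=0: 11 MHz.
k=1: 13.5 MHz, 35.5 MHz.
k=2: 38 MHz, 60 MHz.
k=3: 62.5 MHz, 84.5 MHz.
k=4: 87 MHz, 109 MHz.
Within [36 MHz, 78 MHz]: 38 MHz, 60 MHz, 62.5 MHz.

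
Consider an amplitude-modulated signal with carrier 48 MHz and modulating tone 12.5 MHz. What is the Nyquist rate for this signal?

121 MHz

AM sidebands sit at fc ± fm = 35.5 MHz and 60.5 MHz.
Highest-frequency component: 60.5 MHz.
Nyquist rate = 2 × 60.5 MHz = 121 MHz.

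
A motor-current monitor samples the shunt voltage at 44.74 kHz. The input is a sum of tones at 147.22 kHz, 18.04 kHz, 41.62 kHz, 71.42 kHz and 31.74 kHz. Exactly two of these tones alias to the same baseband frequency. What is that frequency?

fs/2 = 22.37 kHz.
147.22 kHz mod fs = 13 kHz.
13 kHz ≤ fs/2 = 22.37 kHz, appears at 13 kHz.
18.04 kHz ≤ fs/2 = 22.37 kHz, passes unchanged.
41.62 kHz > fs/2 = 22.37 kHz, folds to fs − 41.62 kHz = 3.12 kHz.
71.42 kHz mod fs = 26.68 kHz.
26.68 kHz > fs/2 = 22.37 kHz, folds to fs − 26.68 kHz = 18.06 kHz.
31.74 kHz > fs/2 = 22.37 kHz, folds to fs − 31.74 kHz = 13 kHz.
31.74 kHz and 147.22 kHz both map to 13 kHz.

13 kHz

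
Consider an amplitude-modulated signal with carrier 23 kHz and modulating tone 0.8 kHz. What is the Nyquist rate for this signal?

AM sidebands sit at fc ± fm = 22.2 kHz and 23.8 kHz.
Highest-frequency component: 23.8 kHz.
Nyquist rate = 2 × 23.8 kHz = 47.6 kHz.

47.6 kHz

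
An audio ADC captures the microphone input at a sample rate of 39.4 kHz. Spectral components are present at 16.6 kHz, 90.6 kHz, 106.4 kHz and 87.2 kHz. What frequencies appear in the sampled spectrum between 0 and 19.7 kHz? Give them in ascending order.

fs/2 = 19.7 kHz.
16.6 kHz ≤ fs/2 = 19.7 kHz, passes unchanged.
90.6 kHz mod fs = 11.8 kHz.
11.8 kHz ≤ fs/2 = 19.7 kHz, appears at 11.8 kHz.
106.4 kHz mod fs = 27.6 kHz.
27.6 kHz > fs/2 = 19.7 kHz, folds to fs − 27.6 kHz = 11.8 kHz.
87.2 kHz mod fs = 8.4 kHz.
8.4 kHz ≤ fs/2 = 19.7 kHz, appears at 8.4 kHz.
Distinct values: {8.4 kHz, 11.8 kHz, 16.6 kHz}.

8.4 kHz, 11.8 kHz, 16.6 kHz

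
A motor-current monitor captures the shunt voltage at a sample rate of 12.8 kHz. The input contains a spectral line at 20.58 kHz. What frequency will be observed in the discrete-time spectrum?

5.02 kHz

20.58 kHz mod fs = 7.78 kHz.
7.78 kHz > fs/2 = 6.4 kHz, folds to fs − 7.78 kHz = 5.02 kHz.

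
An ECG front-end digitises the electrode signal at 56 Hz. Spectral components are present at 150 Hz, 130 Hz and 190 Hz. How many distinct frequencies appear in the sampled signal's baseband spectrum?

fs/2 = 28 Hz.
150 Hz mod fs = 38 Hz.
38 Hz > fs/2 = 28 Hz, folds to fs − 38 Hz = 18 Hz.
130 Hz mod fs = 18 Hz.
18 Hz ≤ fs/2 = 28 Hz, appears at 18 Hz.
190 Hz mod fs = 22 Hz.
22 Hz ≤ fs/2 = 28 Hz, appears at 22 Hz.
Distinct values: {18 Hz, 22 Hz} → 2.

2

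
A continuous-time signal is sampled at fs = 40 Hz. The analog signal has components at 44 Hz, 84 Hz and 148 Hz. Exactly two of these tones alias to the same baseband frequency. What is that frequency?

fs/2 = 20 Hz.
44 Hz mod fs = 4 Hz.
4 Hz ≤ fs/2 = 20 Hz, appears at 4 Hz.
84 Hz mod fs = 4 Hz.
4 Hz ≤ fs/2 = 20 Hz, appears at 4 Hz.
148 Hz mod fs = 28 Hz.
28 Hz > fs/2 = 20 Hz, folds to fs − 28 Hz = 12 Hz.
44 Hz and 84 Hz both map to 4 Hz.

4 Hz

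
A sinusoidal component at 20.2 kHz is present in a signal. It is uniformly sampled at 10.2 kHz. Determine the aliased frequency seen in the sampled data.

0.2 kHz

20.2 kHz mod fs = 10 kHz.
10 kHz > fs/2 = 5.1 kHz, folds to fs − 10 kHz = 0.2 kHz.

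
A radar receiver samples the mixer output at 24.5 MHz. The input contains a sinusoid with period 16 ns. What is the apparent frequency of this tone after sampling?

T = 16 ns → f = 1/T = 62.5 MHz.
62.5 MHz mod fs = 13.5 MHz.
13.5 MHz > fs/2 = 12.25 MHz, folds to fs − 13.5 MHz = 11 MHz.

11 MHz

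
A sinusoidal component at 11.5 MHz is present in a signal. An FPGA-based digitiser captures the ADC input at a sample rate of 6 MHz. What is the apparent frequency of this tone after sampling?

0.5 MHz

11.5 MHz mod fs = 5.5 MHz.
5.5 MHz > fs/2 = 3 MHz, folds to fs − 5.5 MHz = 0.5 MHz.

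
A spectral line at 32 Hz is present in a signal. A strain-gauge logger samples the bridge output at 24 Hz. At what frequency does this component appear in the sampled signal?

32 Hz mod fs = 8 Hz.
8 Hz ≤ fs/2 = 12 Hz, appears at 8 Hz.

8 Hz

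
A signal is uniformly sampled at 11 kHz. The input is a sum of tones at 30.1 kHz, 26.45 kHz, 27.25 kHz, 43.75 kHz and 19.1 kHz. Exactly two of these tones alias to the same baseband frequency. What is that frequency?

fs/2 = 5.5 kHz.
30.1 kHz mod fs = 8.1 kHz.
8.1 kHz > fs/2 = 5.5 kHz, folds to fs − 8.1 kHz = 2.9 kHz.
26.45 kHz mod fs = 4.45 kHz.
4.45 kHz ≤ fs/2 = 5.5 kHz, appears at 4.45 kHz.
27.25 kHz mod fs = 5.25 kHz.
5.25 kHz ≤ fs/2 = 5.5 kHz, appears at 5.25 kHz.
43.75 kHz mod fs = 10.75 kHz.
10.75 kHz > fs/2 = 5.5 kHz, folds to fs − 10.75 kHz = 0.25 kHz.
19.1 kHz mod fs = 8.1 kHz.
8.1 kHz > fs/2 = 5.5 kHz, folds to fs − 8.1 kHz = 2.9 kHz.
19.1 kHz and 30.1 kHz both map to 2.9 kHz.

2.9 kHz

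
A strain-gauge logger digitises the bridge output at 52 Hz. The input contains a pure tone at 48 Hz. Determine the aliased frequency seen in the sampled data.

4 Hz

48 Hz > fs/2 = 26 Hz, folds to fs − 48 Hz = 4 Hz.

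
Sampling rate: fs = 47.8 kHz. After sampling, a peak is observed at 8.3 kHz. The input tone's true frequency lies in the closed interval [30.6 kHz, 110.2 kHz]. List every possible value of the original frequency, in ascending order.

Frequencies that alias to 8.3 kHz are k·fs ± 8.3 kHz for integer k ≥ 0.
k=0: 8.3 kHz.
k=1: 39.5 kHz, 56.1 kHz.
k=2: 87.3 kHz, 103.9 kHz.
k=3: 135.1 kHz, 151.7 kHz.
Within [30.6 kHz, 110.2 kHz]: 39.5 kHz, 56.1 kHz, 87.3 kHz, 103.9 kHz.

39.5 kHz, 56.1 kHz, 87.3 kHz, 103.9 kHz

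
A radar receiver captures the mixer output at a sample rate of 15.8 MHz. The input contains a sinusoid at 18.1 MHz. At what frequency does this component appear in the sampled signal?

18.1 MHz mod fs = 2.3 MHz.
2.3 MHz ≤ fs/2 = 7.9 MHz, appears at 2.3 MHz.

2.3 MHz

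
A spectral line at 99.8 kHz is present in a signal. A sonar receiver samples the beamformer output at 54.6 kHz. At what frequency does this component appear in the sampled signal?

9.4 kHz

99.8 kHz mod fs = 45.2 kHz.
45.2 kHz > fs/2 = 27.3 kHz, folds to fs − 45.2 kHz = 9.4 kHz.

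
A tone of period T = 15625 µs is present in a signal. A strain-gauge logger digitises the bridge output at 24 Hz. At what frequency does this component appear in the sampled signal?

T = 15625 µs → f = 1/T = 64 Hz.
64 Hz mod fs = 16 Hz.
16 Hz > fs/2 = 12 Hz, folds to fs − 16 Hz = 8 Hz.

8 Hz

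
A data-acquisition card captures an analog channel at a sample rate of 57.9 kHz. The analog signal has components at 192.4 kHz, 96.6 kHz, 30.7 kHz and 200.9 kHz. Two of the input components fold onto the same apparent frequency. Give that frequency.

27.2 kHz

fs/2 = 28.95 kHz.
192.4 kHz mod fs = 18.7 kHz.
18.7 kHz ≤ fs/2 = 28.95 kHz, appears at 18.7 kHz.
96.6 kHz mod fs = 38.7 kHz.
38.7 kHz > fs/2 = 28.95 kHz, folds to fs − 38.7 kHz = 19.2 kHz.
30.7 kHz > fs/2 = 28.95 kHz, folds to fs − 30.7 kHz = 27.2 kHz.
200.9 kHz mod fs = 27.2 kHz.
27.2 kHz ≤ fs/2 = 28.95 kHz, appears at 27.2 kHz.
30.7 kHz and 200.9 kHz both map to 27.2 kHz.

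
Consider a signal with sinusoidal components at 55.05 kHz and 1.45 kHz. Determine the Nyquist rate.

Highest-frequency component: 55.05 kHz.
Nyquist rate = 2 × 55.05 kHz = 110.1 kHz.

110.1 kHz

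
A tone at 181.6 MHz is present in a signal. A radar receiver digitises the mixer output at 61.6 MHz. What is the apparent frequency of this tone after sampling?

3.2 MHz

181.6 MHz mod fs = 58.4 MHz.
58.4 MHz > fs/2 = 30.8 MHz, folds to fs − 58.4 MHz = 3.2 MHz.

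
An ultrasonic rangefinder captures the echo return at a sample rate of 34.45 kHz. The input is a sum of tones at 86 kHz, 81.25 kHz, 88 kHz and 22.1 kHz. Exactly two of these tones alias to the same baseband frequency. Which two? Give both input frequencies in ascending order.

22.1 kHz, 81.25 kHz

fs/2 = 17.225 kHz.
86 kHz mod fs = 17.1 kHz.
17.1 kHz ≤ fs/2 = 17.225 kHz, appears at 17.1 kHz.
81.25 kHz mod fs = 12.35 kHz.
12.35 kHz ≤ fs/2 = 17.225 kHz, appears at 12.35 kHz.
88 kHz mod fs = 19.1 kHz.
19.1 kHz > fs/2 = 17.225 kHz, folds to fs − 19.1 kHz = 15.35 kHz.
22.1 kHz > fs/2 = 17.225 kHz, folds to fs − 22.1 kHz = 12.35 kHz.
22.1 kHz and 81.25 kHz both map to 12.35 kHz.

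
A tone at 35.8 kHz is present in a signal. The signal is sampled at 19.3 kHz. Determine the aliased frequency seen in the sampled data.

35.8 kHz mod fs = 16.5 kHz.
16.5 kHz > fs/2 = 9.65 kHz, folds to fs − 16.5 kHz = 2.8 kHz.

2.8 kHz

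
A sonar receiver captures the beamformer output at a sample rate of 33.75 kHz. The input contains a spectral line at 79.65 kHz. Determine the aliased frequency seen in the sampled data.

12.15 kHz

79.65 kHz mod fs = 12.15 kHz.
12.15 kHz ≤ fs/2 = 16.875 kHz, appears at 12.15 kHz.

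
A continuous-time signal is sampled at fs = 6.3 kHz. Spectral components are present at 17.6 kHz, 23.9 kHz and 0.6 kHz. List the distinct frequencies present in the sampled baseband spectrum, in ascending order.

fs/2 = 3.15 kHz.
17.6 kHz mod fs = 5 kHz.
5 kHz > fs/2 = 3.15 kHz, folds to fs − 5 kHz = 1.3 kHz.
23.9 kHz mod fs = 5 kHz.
5 kHz > fs/2 = 3.15 kHz, folds to fs − 5 kHz = 1.3 kHz.
0.6 kHz ≤ fs/2 = 3.15 kHz, passes unchanged.
Distinct values: {0.6 kHz, 1.3 kHz}.

0.6 kHz, 1.3 kHz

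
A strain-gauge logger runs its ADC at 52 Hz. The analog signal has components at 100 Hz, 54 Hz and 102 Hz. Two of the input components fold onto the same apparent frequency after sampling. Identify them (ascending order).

fs/2 = 26 Hz.
100 Hz mod fs = 48 Hz.
48 Hz > fs/2 = 26 Hz, folds to fs − 48 Hz = 4 Hz.
54 Hz mod fs = 2 Hz.
2 Hz ≤ fs/2 = 26 Hz, appears at 2 Hz.
102 Hz mod fs = 50 Hz.
50 Hz > fs/2 = 26 Hz, folds to fs − 50 Hz = 2 Hz.
54 Hz and 102 Hz both map to 2 Hz.

54 Hz, 102 Hz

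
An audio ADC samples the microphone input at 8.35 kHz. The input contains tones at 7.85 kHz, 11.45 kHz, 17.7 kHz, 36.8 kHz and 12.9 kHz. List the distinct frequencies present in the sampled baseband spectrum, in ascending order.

0.5 kHz, 1 kHz, 3.1 kHz, 3.4 kHz, 3.8 kHz

fs/2 = 4.175 kHz.
7.85 kHz > fs/2 = 4.175 kHz, folds to fs − 7.85 kHz = 0.5 kHz.
11.45 kHz mod fs = 3.1 kHz.
3.1 kHz ≤ fs/2 = 4.175 kHz, appears at 3.1 kHz.
17.7 kHz mod fs = 1 kHz.
1 kHz ≤ fs/2 = 4.175 kHz, appears at 1 kHz.
36.8 kHz mod fs = 3.4 kHz.
3.4 kHz ≤ fs/2 = 4.175 kHz, appears at 3.4 kHz.
12.9 kHz mod fs = 4.55 kHz.
4.55 kHz > fs/2 = 4.175 kHz, folds to fs − 4.55 kHz = 3.8 kHz.
Distinct values: {0.5 kHz, 1 kHz, 3.1 kHz, 3.4 kHz, 3.8 kHz}.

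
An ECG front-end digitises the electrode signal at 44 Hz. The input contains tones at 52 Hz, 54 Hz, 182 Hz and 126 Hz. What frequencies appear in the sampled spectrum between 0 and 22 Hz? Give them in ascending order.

6 Hz, 8 Hz, 10 Hz

fs/2 = 22 Hz.
52 Hz mod fs = 8 Hz.
8 Hz ≤ fs/2 = 22 Hz, appears at 8 Hz.
54 Hz mod fs = 10 Hz.
10 Hz ≤ fs/2 = 22 Hz, appears at 10 Hz.
182 Hz mod fs = 6 Hz.
6 Hz ≤ fs/2 = 22 Hz, appears at 6 Hz.
126 Hz mod fs = 38 Hz.
38 Hz > fs/2 = 22 Hz, folds to fs − 38 Hz = 6 Hz.
Distinct values: {6 Hz, 8 Hz, 10 Hz}.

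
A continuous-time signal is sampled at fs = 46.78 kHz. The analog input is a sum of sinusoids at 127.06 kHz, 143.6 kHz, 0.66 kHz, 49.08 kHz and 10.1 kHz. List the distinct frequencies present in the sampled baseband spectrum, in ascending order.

fs/2 = 23.39 kHz.
127.06 kHz mod fs = 33.5 kHz.
33.5 kHz > fs/2 = 23.39 kHz, folds to fs − 33.5 kHz = 13.28 kHz.
143.6 kHz mod fs = 3.26 kHz.
3.26 kHz ≤ fs/2 = 23.39 kHz, appears at 3.26 kHz.
0.66 kHz ≤ fs/2 = 23.39 kHz, passes unchanged.
49.08 kHz mod fs = 2.3 kHz.
2.3 kHz ≤ fs/2 = 23.39 kHz, appears at 2.3 kHz.
10.1 kHz ≤ fs/2 = 23.39 kHz, passes unchanged.
Distinct values: {0.66 kHz, 2.3 kHz, 3.26 kHz, 10.1 kHz, 13.28 kHz}.

0.66 kHz, 2.3 kHz, 3.26 kHz, 10.1 kHz, 13.28 kHz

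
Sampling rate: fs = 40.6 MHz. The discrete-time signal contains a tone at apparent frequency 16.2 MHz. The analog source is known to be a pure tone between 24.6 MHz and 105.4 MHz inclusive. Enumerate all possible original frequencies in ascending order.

Frequencies that alias to 16.2 MHz are k·fs ± 16.2 MHz for integer k ≥ 0.
k=0: 16.2 MHz.
k=1: 24.4 MHz, 56.8 MHz.
k=2: 65 MHz, 97.4 MHz.
k=3: 105.6 MHz, 138 MHz.
Within [24.6 MHz, 105.4 MHz]: 56.8 MHz, 65 MHz, 97.4 MHz.

56.8 MHz, 65 MHz, 97.4 MHz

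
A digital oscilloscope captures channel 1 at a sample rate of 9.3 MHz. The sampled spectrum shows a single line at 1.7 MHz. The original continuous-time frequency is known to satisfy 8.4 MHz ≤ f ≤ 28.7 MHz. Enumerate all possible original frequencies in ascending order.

11 MHz, 16.9 MHz, 20.3 MHz, 26.2 MHz

Frequencies that alias to 1.7 MHz are k·fs ± 1.7 MHz for integer k ≥ 0.
k=0: 1.7 MHz.
k=1: 7.6 MHz, 11 MHz.
k=2: 16.9 MHz, 20.3 MHz.
k=3: 26.2 MHz, 29.6 MHz.
k=4: 35.5 MHz, 38.9 MHz.
Within [8.4 MHz, 28.7 MHz]: 11 MHz, 16.9 MHz, 20.3 MHz, 26.2 MHz.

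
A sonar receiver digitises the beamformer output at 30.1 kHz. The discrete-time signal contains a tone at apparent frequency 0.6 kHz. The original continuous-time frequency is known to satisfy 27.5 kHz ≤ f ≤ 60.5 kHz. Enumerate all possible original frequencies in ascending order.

Frequencies that alias to 0.6 kHz are k·fs ± 0.6 kHz for integer k ≥ 0.
k=0: 0.6 kHz.
k=1: 29.5 kHz, 30.7 kHz.
k=2: 59.6 kHz, 60.8 kHz.
k=3: 89.7 kHz, 90.9 kHz.
Within [27.5 kHz, 60.5 kHz]: 29.5 kHz, 30.7 kHz, 59.6 kHz.

29.5 kHz, 30.7 kHz, 59.6 kHz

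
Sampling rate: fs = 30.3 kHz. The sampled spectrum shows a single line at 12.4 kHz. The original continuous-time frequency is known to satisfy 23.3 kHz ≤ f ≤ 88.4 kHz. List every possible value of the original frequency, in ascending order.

42.7 kHz, 48.2 kHz, 73 kHz, 78.5 kHz

Frequencies that alias to 12.4 kHz are k·fs ± 12.4 kHz for integer k ≥ 0.
k=0: 12.4 kHz.
k=1: 17.9 kHz, 42.7 kHz.
k=2: 48.2 kHz, 73 kHz.
k=3: 78.5 kHz, 103.3 kHz.
k=4: 108.8 kHz, 133.6 kHz.
Within [23.3 kHz, 88.4 kHz]: 42.7 kHz, 48.2 kHz, 73 kHz, 78.5 kHz.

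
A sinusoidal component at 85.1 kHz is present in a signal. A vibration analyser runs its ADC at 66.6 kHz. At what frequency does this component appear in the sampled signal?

85.1 kHz mod fs = 18.5 kHz.
18.5 kHz ≤ fs/2 = 33.3 kHz, appears at 18.5 kHz.

18.5 kHz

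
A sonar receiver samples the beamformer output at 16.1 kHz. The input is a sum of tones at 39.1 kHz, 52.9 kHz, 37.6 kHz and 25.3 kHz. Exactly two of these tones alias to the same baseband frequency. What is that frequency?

6.9 kHz

fs/2 = 8.05 kHz.
39.1 kHz mod fs = 6.9 kHz.
6.9 kHz ≤ fs/2 = 8.05 kHz, appears at 6.9 kHz.
52.9 kHz mod fs = 4.6 kHz.
4.6 kHz ≤ fs/2 = 8.05 kHz, appears at 4.6 kHz.
37.6 kHz mod fs = 5.4 kHz.
5.4 kHz ≤ fs/2 = 8.05 kHz, appears at 5.4 kHz.
25.3 kHz mod fs = 9.2 kHz.
9.2 kHz > fs/2 = 8.05 kHz, folds to fs − 9.2 kHz = 6.9 kHz.
25.3 kHz and 39.1 kHz both map to 6.9 kHz.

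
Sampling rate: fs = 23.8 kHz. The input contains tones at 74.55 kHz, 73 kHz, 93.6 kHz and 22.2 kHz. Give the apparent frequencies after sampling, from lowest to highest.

fs/2 = 11.9 kHz.
74.55 kHz mod fs = 3.15 kHz.
3.15 kHz ≤ fs/2 = 11.9 kHz, appears at 3.15 kHz.
73 kHz mod fs = 1.6 kHz.
1.6 kHz ≤ fs/2 = 11.9 kHz, appears at 1.6 kHz.
93.6 kHz mod fs = 22.2 kHz.
22.2 kHz > fs/2 = 11.9 kHz, folds to fs − 22.2 kHz = 1.6 kHz.
22.2 kHz > fs/2 = 11.9 kHz, folds to fs − 22.2 kHz = 1.6 kHz.
Distinct values: {1.6 kHz, 3.15 kHz}.

1.6 kHz, 3.15 kHz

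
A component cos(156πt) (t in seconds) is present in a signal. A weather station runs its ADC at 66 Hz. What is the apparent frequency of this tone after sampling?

12 Hz

ω = 156π rad/s → f = ω/(2π) = 78 Hz.
78 Hz mod fs = 12 Hz.
12 Hz ≤ fs/2 = 33 Hz, appears at 12 Hz.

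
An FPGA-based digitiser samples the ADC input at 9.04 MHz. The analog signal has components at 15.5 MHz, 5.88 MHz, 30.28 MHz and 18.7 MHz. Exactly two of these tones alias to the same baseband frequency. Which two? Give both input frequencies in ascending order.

5.88 MHz, 30.28 MHz

fs/2 = 4.52 MHz.
15.5 MHz mod fs = 6.46 MHz.
6.46 MHz > fs/2 = 4.52 MHz, folds to fs − 6.46 MHz = 2.58 MHz.
5.88 MHz > fs/2 = 4.52 MHz, folds to fs − 5.88 MHz = 3.16 MHz.
30.28 MHz mod fs = 3.16 MHz.
3.16 MHz ≤ fs/2 = 4.52 MHz, appears at 3.16 MHz.
18.7 MHz mod fs = 0.62 MHz.
0.62 MHz ≤ fs/2 = 4.52 MHz, appears at 0.62 MHz.
5.88 MHz and 30.28 MHz both map to 3.16 MHz.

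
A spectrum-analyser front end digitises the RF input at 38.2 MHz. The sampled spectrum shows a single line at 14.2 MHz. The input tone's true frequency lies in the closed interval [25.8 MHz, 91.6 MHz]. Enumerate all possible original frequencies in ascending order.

Frequencies that alias to 14.2 MHz are k·fs ± 14.2 MHz for integer k ≥ 0.
k=0: 14.2 MHz.
k=1: 24 MHz, 52.4 MHz.
k=2: 62.2 MHz, 90.6 MHz.
k=3: 100.4 MHz, 128.8 MHz.
Within [25.8 MHz, 91.6 MHz]: 52.4 MHz, 62.2 MHz, 90.6 MHz.

52.4 MHz, 62.2 MHz, 90.6 MHz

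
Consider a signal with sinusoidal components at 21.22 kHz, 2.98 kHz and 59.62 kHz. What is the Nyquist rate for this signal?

119.24 kHz

Highest-frequency component: 59.62 kHz.
Nyquist rate = 2 × 59.62 kHz = 119.24 kHz.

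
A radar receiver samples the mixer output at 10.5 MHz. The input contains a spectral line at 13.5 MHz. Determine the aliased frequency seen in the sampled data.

3 MHz

13.5 MHz mod fs = 3 MHz.
3 MHz ≤ fs/2 = 5.25 MHz, appears at 3 MHz.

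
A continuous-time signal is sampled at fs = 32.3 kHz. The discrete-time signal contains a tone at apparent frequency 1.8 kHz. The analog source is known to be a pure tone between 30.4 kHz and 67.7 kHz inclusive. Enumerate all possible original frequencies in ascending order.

Frequencies that alias to 1.8 kHz are k·fs ± 1.8 kHz for integer k ≥ 0.
k=0: 1.8 kHz.
k=1: 30.5 kHz, 34.1 kHz.
k=2: 62.8 kHz, 66.4 kHz.
k=3: 95.1 kHz, 98.7 kHz.
Within [30.4 kHz, 67.7 kHz]: 30.5 kHz, 34.1 kHz, 62.8 kHz, 66.4 kHz.

30.5 kHz, 34.1 kHz, 62.8 kHz, 66.4 kHz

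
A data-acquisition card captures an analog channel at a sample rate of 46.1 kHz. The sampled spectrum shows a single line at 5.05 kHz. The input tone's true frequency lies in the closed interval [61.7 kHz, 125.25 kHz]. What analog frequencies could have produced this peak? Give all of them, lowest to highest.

87.15 kHz, 97.25 kHz

Frequencies that alias to 5.05 kHz are k·fs ± 5.05 kHz for integer k ≥ 0.
k=0: 5.05 kHz.
k=1: 41.05 kHz, 51.15 kHz.
k=2: 87.15 kHz, 97.25 kHz.
k=3: 133.25 kHz, 143.35 kHz.
Within [61.7 kHz, 125.25 kHz]: 87.15 kHz, 97.25 kHz.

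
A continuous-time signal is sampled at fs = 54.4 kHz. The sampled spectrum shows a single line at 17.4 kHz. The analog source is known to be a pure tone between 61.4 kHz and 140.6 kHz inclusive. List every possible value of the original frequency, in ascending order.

Frequencies that alias to 17.4 kHz are k·fs ± 17.4 kHz for integer k ≥ 0.
k=0: 17.4 kHz.
k=1: 37 kHz, 71.8 kHz.
k=2: 91.4 kHz, 126.2 kHz.
k=3: 145.8 kHz, 180.6 kHz.
Within [61.4 kHz, 140.6 kHz]: 71.8 kHz, 91.4 kHz, 126.2 kHz.

71.8 kHz, 91.4 kHz, 126.2 kHz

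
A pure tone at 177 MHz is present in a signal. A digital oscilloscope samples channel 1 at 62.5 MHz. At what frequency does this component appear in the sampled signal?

177 MHz mod fs = 52 MHz.
52 MHz > fs/2 = 31.25 MHz, folds to fs − 52 MHz = 10.5 MHz.

10.5 MHz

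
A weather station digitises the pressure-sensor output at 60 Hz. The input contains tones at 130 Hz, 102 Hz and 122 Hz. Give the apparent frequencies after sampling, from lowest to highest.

2 Hz, 10 Hz, 18 Hz

fs/2 = 30 Hz.
130 Hz mod fs = 10 Hz.
10 Hz ≤ fs/2 = 30 Hz, appears at 10 Hz.
102 Hz mod fs = 42 Hz.
42 Hz > fs/2 = 30 Hz, folds to fs − 42 Hz = 18 Hz.
122 Hz mod fs = 2 Hz.
2 Hz ≤ fs/2 = 30 Hz, appears at 2 Hz.
Distinct values: {2 Hz, 10 Hz, 18 Hz}.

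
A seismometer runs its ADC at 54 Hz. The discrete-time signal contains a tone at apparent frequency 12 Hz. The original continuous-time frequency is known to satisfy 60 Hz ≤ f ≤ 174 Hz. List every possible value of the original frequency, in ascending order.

Frequencies that alias to 12 Hz are k·fs ± 12 Hz for integer k ≥ 0.
k=0: 12 Hz.
k=1: 42 Hz, 66 Hz.
k=2: 96 Hz, 120 Hz.
k=3: 150 Hz, 174 Hz.
k=4: 204 Hz, 228 Hz.
Within [60 Hz, 174 Hz]: 66 Hz, 96 Hz, 120 Hz, 150 Hz, 174 Hz.

66 Hz, 96 Hz, 120 Hz, 150 Hz, 174 Hz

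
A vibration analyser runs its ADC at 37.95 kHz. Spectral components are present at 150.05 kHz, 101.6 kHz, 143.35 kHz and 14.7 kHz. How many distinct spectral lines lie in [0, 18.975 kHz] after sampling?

4

fs/2 = 18.975 kHz.
150.05 kHz mod fs = 36.2 kHz.
36.2 kHz > fs/2 = 18.975 kHz, folds to fs − 36.2 kHz = 1.75 kHz.
101.6 kHz mod fs = 25.7 kHz.
25.7 kHz > fs/2 = 18.975 kHz, folds to fs − 25.7 kHz = 12.25 kHz.
143.35 kHz mod fs = 29.5 kHz.
29.5 kHz > fs/2 = 18.975 kHz, folds to fs − 29.5 kHz = 8.45 kHz.
14.7 kHz ≤ fs/2 = 18.975 kHz, passes unchanged.
Distinct values: {1.75 kHz, 8.45 kHz, 12.25 kHz, 14.7 kHz} → 4.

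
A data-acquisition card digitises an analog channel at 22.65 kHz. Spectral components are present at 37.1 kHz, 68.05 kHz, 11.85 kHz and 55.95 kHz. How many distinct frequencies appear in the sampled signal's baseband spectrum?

fs/2 = 11.325 kHz.
37.1 kHz mod fs = 14.45 kHz.
14.45 kHz > fs/2 = 11.325 kHz, folds to fs − 14.45 kHz = 8.2 kHz.
68.05 kHz mod fs = 0.1 kHz.
0.1 kHz ≤ fs/2 = 11.325 kHz, appears at 0.1 kHz.
11.85 kHz > fs/2 = 11.325 kHz, folds to fs − 11.85 kHz = 10.8 kHz.
55.95 kHz mod fs = 10.65 kHz.
10.65 kHz ≤ fs/2 = 11.325 kHz, appears at 10.65 kHz.
Distinct values: {0.1 kHz, 8.2 kHz, 10.65 kHz, 10.8 kHz} → 4.

4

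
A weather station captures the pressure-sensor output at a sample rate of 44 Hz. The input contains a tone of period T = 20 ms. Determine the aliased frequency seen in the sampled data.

T = 20 ms → f = 1/T = 50 Hz.
50 Hz mod fs = 6 Hz.
6 Hz ≤ fs/2 = 22 Hz, appears at 6 Hz.

6 Hz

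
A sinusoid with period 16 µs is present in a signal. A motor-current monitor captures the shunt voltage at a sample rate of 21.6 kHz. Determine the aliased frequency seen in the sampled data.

T = 16 µs → f = 1/T = 62.5 kHz.
62.5 kHz mod fs = 19.3 kHz.
19.3 kHz > fs/2 = 10.8 kHz, folds to fs − 19.3 kHz = 2.3 kHz.

2.3 kHz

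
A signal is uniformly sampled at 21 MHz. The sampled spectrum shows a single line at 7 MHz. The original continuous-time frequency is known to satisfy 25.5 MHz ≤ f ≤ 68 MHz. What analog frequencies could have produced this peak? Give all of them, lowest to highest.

Frequencies that alias to 7 MHz are k·fs ± 7 MHz for integer k ≥ 0.
k=0: 7 MHz.
k=1: 14 MHz, 28 MHz.
k=2: 35 MHz, 49 MHz.
k=3: 56 MHz, 70 MHz.
k=4: 77 MHz, 91 MHz.
Within [25.5 MHz, 68 MHz]: 28 MHz, 35 MHz, 49 MHz, 56 MHz.

28 MHz, 35 MHz, 49 MHz, 56 MHz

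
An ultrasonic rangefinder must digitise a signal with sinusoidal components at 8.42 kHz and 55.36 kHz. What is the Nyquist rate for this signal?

110.72 kHz

Highest-frequency component: 55.36 kHz.
Nyquist rate = 2 × 55.36 kHz = 110.72 kHz.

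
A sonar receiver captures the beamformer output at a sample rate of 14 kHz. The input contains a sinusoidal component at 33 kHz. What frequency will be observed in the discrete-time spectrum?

5 kHz

33 kHz mod fs = 5 kHz.
5 kHz ≤ fs/2 = 7 kHz, appears at 5 kHz.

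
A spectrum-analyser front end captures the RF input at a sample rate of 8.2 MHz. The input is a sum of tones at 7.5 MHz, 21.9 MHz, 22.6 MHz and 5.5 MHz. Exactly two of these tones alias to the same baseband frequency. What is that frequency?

2.7 MHz

fs/2 = 4.1 MHz.
7.5 MHz > fs/2 = 4.1 MHz, folds to fs − 7.5 MHz = 0.7 MHz.
21.9 MHz mod fs = 5.5 MHz.
5.5 MHz > fs/2 = 4.1 MHz, folds to fs − 5.5 MHz = 2.7 MHz.
22.6 MHz mod fs = 6.2 MHz.
6.2 MHz > fs/2 = 4.1 MHz, folds to fs − 6.2 MHz = 2 MHz.
5.5 MHz > fs/2 = 4.1 MHz, folds to fs − 5.5 MHz = 2.7 MHz.
5.5 MHz and 21.9 MHz both map to 2.7 MHz.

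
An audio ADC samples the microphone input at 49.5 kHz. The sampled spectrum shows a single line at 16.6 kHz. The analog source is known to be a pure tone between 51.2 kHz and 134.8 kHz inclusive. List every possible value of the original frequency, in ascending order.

Frequencies that alias to 16.6 kHz are k·fs ± 16.6 kHz for integer k ≥ 0.
k=0: 16.6 kHz.
k=1: 32.9 kHz, 66.1 kHz.
k=2: 82.4 kHz, 115.6 kHz.
k=3: 131.9 kHz, 165.1 kHz.
k=4: 181.4 kHz, 214.6 kHz.
Within [51.2 kHz, 134.8 kHz]: 66.1 kHz, 82.4 kHz, 115.6 kHz, 131.9 kHz.

66.1 kHz, 82.4 kHz, 115.6 kHz, 131.9 kHz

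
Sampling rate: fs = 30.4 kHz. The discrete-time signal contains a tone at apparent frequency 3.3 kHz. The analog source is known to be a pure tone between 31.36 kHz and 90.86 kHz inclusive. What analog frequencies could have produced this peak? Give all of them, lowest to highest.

Frequencies that alias to 3.3 kHz are k·fs ± 3.3 kHz for integer k ≥ 0.
k=0: 3.3 kHz.
k=1: 27.1 kHz, 33.7 kHz.
k=2: 57.5 kHz, 64.1 kHz.
k=3: 87.9 kHz, 94.5 kHz.
k=4: 118.3 kHz, 124.9 kHz.
Within [31.36 kHz, 90.86 kHz]: 33.7 kHz, 57.5 kHz, 64.1 kHz, 87.9 kHz.

33.7 kHz, 57.5 kHz, 64.1 kHz, 87.9 kHz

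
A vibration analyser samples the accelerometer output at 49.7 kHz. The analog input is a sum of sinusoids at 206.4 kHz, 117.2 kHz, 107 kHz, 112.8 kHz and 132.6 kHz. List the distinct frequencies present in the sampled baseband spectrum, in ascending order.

fs/2 = 24.85 kHz.
206.4 kHz mod fs = 7.6 kHz.
7.6 kHz ≤ fs/2 = 24.85 kHz, appears at 7.6 kHz.
117.2 kHz mod fs = 17.8 kHz.
17.8 kHz ≤ fs/2 = 24.85 kHz, appears at 17.8 kHz.
107 kHz mod fs = 7.6 kHz.
7.6 kHz ≤ fs/2 = 24.85 kHz, appears at 7.6 kHz.
112.8 kHz mod fs = 13.4 kHz.
13.4 kHz ≤ fs/2 = 24.85 kHz, appears at 13.4 kHz.
132.6 kHz mod fs = 33.2 kHz.
33.2 kHz > fs/2 = 24.85 kHz, folds to fs − 33.2 kHz = 16.5 kHz.
Distinct values: {7.6 kHz, 13.4 kHz, 16.5 kHz, 17.8 kHz}.

7.6 kHz, 13.4 kHz, 16.5 kHz, 17.8 kHz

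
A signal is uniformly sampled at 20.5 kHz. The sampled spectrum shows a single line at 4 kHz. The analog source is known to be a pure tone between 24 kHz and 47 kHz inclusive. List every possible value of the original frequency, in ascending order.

Frequencies that alias to 4 kHz are k·fs ± 4 kHz for integer k ≥ 0.
k=0: 4 kHz.
k=1: 16.5 kHz, 24.5 kHz.
k=2: 37 kHz, 45 kHz.
k=3: 57.5 kHz, 65.5 kHz.
Within [24 kHz, 47 kHz]: 24.5 kHz, 37 kHz, 45 kHz.

24.5 kHz, 37 kHz, 45 kHz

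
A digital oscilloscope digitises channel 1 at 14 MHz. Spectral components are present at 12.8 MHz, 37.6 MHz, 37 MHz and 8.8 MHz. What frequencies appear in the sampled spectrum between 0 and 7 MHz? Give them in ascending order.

fs/2 = 7 MHz.
12.8 MHz > fs/2 = 7 MHz, folds to fs − 12.8 MHz = 1.2 MHz.
37.6 MHz mod fs = 9.6 MHz.
9.6 MHz > fs/2 = 7 MHz, folds to fs − 9.6 MHz = 4.4 MHz.
37 MHz mod fs = 9 MHz.
9 MHz > fs/2 = 7 MHz, folds to fs − 9 MHz = 5 MHz.
8.8 MHz > fs/2 = 7 MHz, folds to fs − 8.8 MHz = 5.2 MHz.
Distinct values: {1.2 MHz, 4.4 MHz, 5 MHz, 5.2 MHz}.

1.2 MHz, 4.4 MHz, 5 MHz, 5.2 MHz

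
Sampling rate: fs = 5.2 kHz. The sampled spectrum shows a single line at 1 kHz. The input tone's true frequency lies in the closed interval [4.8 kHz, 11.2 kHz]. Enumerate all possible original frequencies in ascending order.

Frequencies that alias to 1 kHz are k·fs ± 1 kHz for integer k ≥ 0.
k=0: 1 kHz.
k=1: 4.2 kHz, 6.2 kHz.
k=2: 9.4 kHz, 11.4 kHz.
k=3: 14.6 kHz, 16.6 kHz.
Within [4.8 kHz, 11.2 kHz]: 6.2 kHz, 9.4 kHz.

6.2 kHz, 9.4 kHz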